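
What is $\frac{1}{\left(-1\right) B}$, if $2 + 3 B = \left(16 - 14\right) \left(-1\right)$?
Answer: $\frac{3}{4} \approx 0.75$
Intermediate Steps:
$B = - \frac{4}{3}$ ($B = - \frac{2}{3} + \frac{\left(16 - 14\right) \left(-1\right)}{3} = - \frac{2}{3} + \frac{2 \left(-1\right)}{3} = - \frac{2}{3} + \frac{1}{3} \left(-2\right) = - \frac{2}{3} - \frac{2}{3} = - \frac{4}{3} \approx -1.3333$)
$\frac{1}{\left(-1\right) B} = \frac{1}{\left(-1\right) \left(- \frac{4}{3}\right)} = \frac{1}{\frac{4}{3}} = \frac{3}{4}$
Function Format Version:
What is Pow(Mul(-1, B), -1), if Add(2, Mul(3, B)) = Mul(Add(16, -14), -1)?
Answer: Rational(3, 4) ≈ 0.75000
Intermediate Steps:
B = Rational(-4, 3) (B = Add(Rational(-2, 3), Mul(Rational(1, 3), Mul(Add(16, -14), -1))) = Add(Rational(-2, 3), Mul(Rational(1, 3), Mul(2, -1))) = Add(Rational(-2, 3), Mul(Rational(1, 3), -2)) = Add(Rational(-2, 3), Rational(-2, 3)) = Rational(-4, 3) ≈ -1.3333)
Pow(Mul(-1, B), -1) = Pow(Mul(-1, Rational(-4, 3)), -1) = Pow(Rational(4, 3), -1) = Rational(3, 4)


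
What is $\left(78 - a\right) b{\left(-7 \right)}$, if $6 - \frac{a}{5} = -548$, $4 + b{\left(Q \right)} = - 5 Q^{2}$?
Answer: $670308$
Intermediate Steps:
$b{\left(Q \right)} = -4 - 5 Q^{2}$
$a = 2770$ ($a = 30 - -2740 = 30 + 2740 = 2770$)
$\left(78 - a\right) b{\left(-7 \right)} = \left(78 - 2770\right) \left(-4 - 5 \left(-7\right)^{2}\right) = \left(78 - 2770\right) \left(-4 - 245\right) = - 2692 \left(-4 - 245\right) = \left(-2692\right) \left(-249\right) = 670308$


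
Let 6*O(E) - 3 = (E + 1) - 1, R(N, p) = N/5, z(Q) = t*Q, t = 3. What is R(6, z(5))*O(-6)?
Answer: -⅗ ≈ -0.60000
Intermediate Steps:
z(Q) = 3*Q
R(N, p) = N/5 (R(N, p) = N*(⅕) = N/5)
O(E) = ½ + E/6 (O(E) = ½ + ((E + 1) - 1)/6 = ½ + ((1 + E) - 1)/6 = ½ + E/6)
R(6, z(5))*O(-6) = ((⅕)*6)*(½ + (⅙)*(-6)) = 6*(½ - 1)/5 = (6/5)*(-½) = -⅗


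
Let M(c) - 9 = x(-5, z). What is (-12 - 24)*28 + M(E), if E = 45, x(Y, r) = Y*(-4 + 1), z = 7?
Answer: -984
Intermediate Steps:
x(Y, r) = -3*Y (x(Y, r) = Y*(-3) = -3*Y)
M(c) = 24 (M(c) = 9 - 3*(-5) = 9 + 15 = 24)
(-12 - 24)*28 + M(E) = (-12 - 24)*28 + 24 = -36*28 + 24 = -1008 + 24 = -984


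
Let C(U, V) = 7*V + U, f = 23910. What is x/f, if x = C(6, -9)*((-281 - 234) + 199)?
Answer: 3002/3985 ≈ 0.75332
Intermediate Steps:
C(U, V) = U + 7*V
x = 18012 (x = (6 + 7*(-9))*((-281 - 234) + 199) = (6 - 63)*(-515 + 199) = -57*(-316) = 18012)
x/f = 18012/23910 = 18012*(1/23910) = 3002/3985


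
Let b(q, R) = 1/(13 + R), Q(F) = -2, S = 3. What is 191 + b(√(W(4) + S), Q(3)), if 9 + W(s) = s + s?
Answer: 2102/11 ≈ 191.09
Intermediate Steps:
W(s) = -9 + 2*s (W(s) = -9 + (s + s) = -9 + 2*s)
191 + b(√(W(4) + S), Q(3)) = 191 + 1/(13 - 2) = 191 + 1/11 = 2102/11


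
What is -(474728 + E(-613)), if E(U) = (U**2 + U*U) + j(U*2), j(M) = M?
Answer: -1225040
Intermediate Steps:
E(U) = 2*U + 2*U**2 (E(U) = (U**2 + U*U) + U*2 = (U**2 + U**2) + 2*U = 2*U**2 + 2*U = 2*U + 2*U**2)
-(474728 + E(-613)) = -(474728 + 2*(-613)*(1 - 613)) = -(474728 + 2*(-613)*(-612)) = -(474728 + 750312) = -1*1225040 = -1225040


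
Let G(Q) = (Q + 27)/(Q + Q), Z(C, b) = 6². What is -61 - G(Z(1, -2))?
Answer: -495/8 ≈ -61.875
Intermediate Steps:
Z(C, b) = 36
G(Q) = (27 + Q)/(2*Q) (G(Q) = (27 + Q)/((2*Q)) = (27 + Q)*(1/(2*Q)) = (27 + Q)/(2*Q))
-61 - G(Z(1, -2)) = -61 - (27 + 36)/(2*36) = -61 - 63/(2*36) = -61 - 1*7/8 = -61 - 7/8 = -495/8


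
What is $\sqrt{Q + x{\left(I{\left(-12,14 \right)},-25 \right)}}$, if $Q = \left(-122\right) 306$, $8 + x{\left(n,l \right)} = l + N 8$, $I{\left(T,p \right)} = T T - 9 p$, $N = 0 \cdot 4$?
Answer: $i \sqrt{37365} \approx 193.3 i$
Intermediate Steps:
$N = 0$
$I{\left(T,p \right)} = T^{2} - 9 p$
$x{\left(n,l \right)} = -8 + l$ ($x{\left(n,l \right)} = -8 + \left(l + 0 \cdot 8\right) = -8 + \left(l + 0\right) = -8 + l$)
$Q = -37332$
$\sqrt{Q + x{\left(I{\left(-12,14 \right)},-25 \right)}} = \sqrt{-37332 - 33} = \sqrt{-37365} = i \sqrt{37365}$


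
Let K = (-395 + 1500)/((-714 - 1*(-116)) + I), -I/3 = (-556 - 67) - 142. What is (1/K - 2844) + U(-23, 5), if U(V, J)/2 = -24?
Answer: -3193963/1105 ≈ -2890.5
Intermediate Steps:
I = 2295 (I = -3*((-556 - 67) - 142) = -3*(-623 - 142) = -3*(-765) = 2295)
U(V, J) = -48 (U(V, J) = 2*(-24) = -48)
K = 1105/1697 (K = (-395 + 1500)/((-714 - 1*(-116)) + 2295) = 1105/((-714 + 116) + 2295) = 1105/(-598 + 2295) = 1105/1697 ≈ 0.65115)
(1/K - 2844) + U(-23, 5) = (1/(1105/1697) - 2844) - 48 = (1697/1105 - 2844) - 48 = -3140923/1105 - 48 = -3193963/1105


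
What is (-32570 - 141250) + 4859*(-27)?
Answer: -305013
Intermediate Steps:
(-32570 - 141250) + 4859*(-27) = -173820 - 131193 = -305013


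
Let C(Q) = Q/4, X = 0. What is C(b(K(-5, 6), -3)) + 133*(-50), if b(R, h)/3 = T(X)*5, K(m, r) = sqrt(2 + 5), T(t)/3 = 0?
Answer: -6650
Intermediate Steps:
T(t) = 0 (T(t) = 3*0 = 0)
K(m, r) = sqrt(7)
b(R, h) = 0 (b(R, h) = 3*(0*5) = 3*0 = 0)
C(Q) = Q/4 (C(Q) = Q*(1/4) = Q/4)
C(b(K(-5, 6), -3)) + 133*(-50) = (1/4)*0 + 133*(-50) = 0 - 6650 = -6650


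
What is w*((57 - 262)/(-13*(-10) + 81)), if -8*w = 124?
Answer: 6355/422 ≈ 15.059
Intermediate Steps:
w = -31/2 (w = -1/8*124 = -31/2 ≈ -15.500)
w*((57 - 262)/(-13*(-10) + 81)) = -31*(57 - 262)/(2*(-13*(-10) + 81)) = -(-6355)/(2*(130 + 81)) = -(-6355)/(2*211) = -31/2*(-205/211) = 6355/422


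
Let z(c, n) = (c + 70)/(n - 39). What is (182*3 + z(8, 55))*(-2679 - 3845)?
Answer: -7187817/2 ≈ -3.5939e+6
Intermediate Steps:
z(c, n) = (70 + c)/(-39 + n)
(182*3 + z(8, 55))*(-2679 - 3845) = (182*3 + (70 + 8)/(-39 + 55))*(-2679 - 3845) = (546 + 78/16)*(-6524) = (546 + (1/16)*78)*(-6524) = (546 + 39/8)*(-6524) = (4407/8)*(-6524) = -7187817/2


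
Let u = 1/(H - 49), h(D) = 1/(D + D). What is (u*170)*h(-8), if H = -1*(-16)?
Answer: 85/264 ≈ 0.32197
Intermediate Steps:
H = 16
h(D) = 1/(2*D)
u = -1/33 (u = 1/(16 - 49) = 1/(-33) = -1/33 ≈ -0.030303)
(u*170)*h(-8) = (-1/33*170)*((½)/(-8)) = -85*(-1)/(33*8) = -170/33*(-1/16) = 85/264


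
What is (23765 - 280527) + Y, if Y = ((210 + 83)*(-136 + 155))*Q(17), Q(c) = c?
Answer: -162123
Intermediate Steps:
Y = 94639 (Y = ((210 + 83)*(-136 + 155))*17 = (293*19)*17 = 5567*17 = 94639)
(23765 - 280527) + Y = (23765 - 280527) + 94639 = -256762 + 94639 = -162123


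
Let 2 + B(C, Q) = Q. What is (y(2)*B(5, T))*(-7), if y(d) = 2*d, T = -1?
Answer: 84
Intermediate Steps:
B(C, Q) = -2 + Q
(y(2)*B(5, T))*(-7) = ((2*2)*(-2 - 1))*(-7) = (4*(-3))*(-7) = -12*(-7) = 84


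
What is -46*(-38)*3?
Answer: 5244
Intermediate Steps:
-46*(-38)*3 = 1748*3 = 5244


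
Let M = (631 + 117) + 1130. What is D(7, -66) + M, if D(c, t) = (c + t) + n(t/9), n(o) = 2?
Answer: 1821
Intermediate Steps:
M = 1878 (M = 748 + 1130 = 1878)
D(c, t) = 2 + c + t (D(c, t) = (c + t) + 2 = 2 + c + t)
D(7, -66) + M = (2 + 7 - 66) + 1878 = -57 + 1878 = 1821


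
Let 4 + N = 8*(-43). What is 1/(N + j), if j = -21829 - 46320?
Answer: -1/68497 ≈ -1.4599e-5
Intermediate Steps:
j = -68149
N = -348 (N = -4 + 8*(-43) = -4 - 344 = -348)
1/(N + j) = 1/(-348 - 68149) = 1/(-68497) = -1/68497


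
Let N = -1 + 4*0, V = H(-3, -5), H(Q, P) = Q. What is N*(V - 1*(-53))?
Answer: -50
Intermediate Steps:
V = -3
N = -1 (N = -1 + 0 = -1)
N*(V - 1*(-53)) = -(-3 - 1*(-53)) = -(-3 + 53) = -1*50 = -50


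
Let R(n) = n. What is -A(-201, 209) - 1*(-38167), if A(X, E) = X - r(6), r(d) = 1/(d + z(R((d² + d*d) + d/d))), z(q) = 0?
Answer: 230209/6 ≈ 38368.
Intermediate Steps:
r(d) = 1/d (r(d) = 1/(d + 0) = 1/d)
A(X, E) = -⅙ + X (A(X, E) = X - 1/6 = X - 1*⅙ = X - ⅙ = -⅙ + X)
-A(-201, 209) - 1*(-38167) = -(-⅙ - 201) - 1*(-38167) = -1*(-1207/6) + 38167 = 1207/6 + 38167 = 230209/6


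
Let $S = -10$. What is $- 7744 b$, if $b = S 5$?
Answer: $387200$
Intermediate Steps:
$b = -50$ ($b = \left(-10\right) 5 = -50$)
$- 7744 b = \left(-7744\right) \left(-50\right) = 387200$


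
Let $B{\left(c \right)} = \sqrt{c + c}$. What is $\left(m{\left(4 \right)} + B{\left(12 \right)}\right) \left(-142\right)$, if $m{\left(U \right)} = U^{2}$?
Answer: $-2272 - 284 \sqrt{6} \approx -2967.7$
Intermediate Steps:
$B{\left(c \right)} = \sqrt{2} \sqrt{c}$ ($B{\left(c \right)} = \sqrt{2 c} = \sqrt{2} \sqrt{c}$)
$\left(m{\left(4 \right)} + B{\left(12 \right)}\right) \left(-142\right) = \left(4^{2} + \sqrt{2} \sqrt{12}\right) \left(-142\right) = \left(16 + \sqrt{2} \cdot 2 \sqrt{3}\right) \left(-142\right) = \left(16 + 2 \sqrt{6}\right) \left(-142\right) = -2272 - 284 \sqrt{6}$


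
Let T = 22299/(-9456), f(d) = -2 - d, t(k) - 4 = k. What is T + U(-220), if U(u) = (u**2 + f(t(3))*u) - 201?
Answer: 158156775/3152 ≈ 50177.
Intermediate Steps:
t(k) = 4 + k
T = -7433/3152 (T = 22299*(-1/9456) = -7433/3152 ≈ -2.3582)
U(u) = -201 + u**2 - 9*u (U(u) = (u**2 + (-2 - (4 + 3))*u) - 201 = (u**2 + (-2 - 1*7)*u) - 201 = (u**2 + (-2 - 7)*u) - 201 = (u**2 - 9*u) - 201 = -201 + u**2 - 9*u)
T + U(-220) = -7433/3152 + (-201 + (-220)**2 - 9*(-220)) = -7433/3152 + (-201 + 48400 + 1980) = -7433/3152 + 50179 = 158156775/3152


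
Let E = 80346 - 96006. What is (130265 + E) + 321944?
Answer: 436549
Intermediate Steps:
E = -15660
(130265 + E) + 321944 = (130265 - 15660) + 321944 = 114605 + 321944 = 436549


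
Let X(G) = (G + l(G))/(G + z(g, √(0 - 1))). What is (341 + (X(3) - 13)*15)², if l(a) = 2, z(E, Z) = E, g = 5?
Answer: 1545049/64 ≈ 24141.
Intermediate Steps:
X(G) = (2 + G)/(5 + G) (X(G) = (G + 2)/(G + 5) = (2 + G)/(5 + G))
(341 + (X(3) - 13)*15)² = (341 + ((2 + 3)/(5 + 3) - 13)*15)² = (341 + (5/8 - 13)*15)² = (341 - 99/8*15)² = (341 - 1485/8)² = (1243/8)² = 1545049/64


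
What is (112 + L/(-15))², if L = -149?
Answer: 3345241/225 ≈ 14868.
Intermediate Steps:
(112 + L/(-15))² = (112 - 149/(-15))² = (112 - 149*(-1/15))² = (112 + 149/15)² = (1829/15)² = 3345241/225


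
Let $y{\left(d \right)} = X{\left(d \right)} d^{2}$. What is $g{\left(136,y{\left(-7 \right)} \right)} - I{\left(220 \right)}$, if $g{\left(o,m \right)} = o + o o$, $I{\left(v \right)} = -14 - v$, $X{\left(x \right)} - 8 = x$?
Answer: $18866$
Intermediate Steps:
$X{\left(x \right)} = 8 + x$
$y{\left(d \right)} = d^{2} \left(8 + d\right)$ ($y{\left(d \right)} = \left(8 + d\right) d^{2} = d^{2} \left(8 + d\right)$)
$g{\left(o,m \right)} = o + o^{2}$
$g{\left(136,y{\left(-7 \right)} \right)} - I{\left(220 \right)} = 136 \left(1 + 136\right) - \left(-14 - 220\right) = 136 \cdot 137 - \left(-14 - 220\right) = 18632 - -234 = 18632 + 234 = 18866$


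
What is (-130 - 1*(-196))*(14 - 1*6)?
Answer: 528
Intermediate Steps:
(-130 - 1*(-196))*(14 - 1*6) = (-130 + 196)*(14 - 6) = 66*8 = 528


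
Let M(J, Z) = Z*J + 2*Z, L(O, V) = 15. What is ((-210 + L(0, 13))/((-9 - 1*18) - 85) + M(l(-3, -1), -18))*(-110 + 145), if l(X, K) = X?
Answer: 11055/16 ≈ 690.94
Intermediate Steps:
M(J, Z) = 2*Z + J*Z (M(J, Z) = J*Z + 2*Z = 2*Z + J*Z)
((-210 + L(0, 13))/((-9 - 1*18) - 85) + M(l(-3, -1), -18))*(-110 + 145) = ((-210 + 15)/((-9 - 1*18) - 85) - 18*(2 - 3))*(-110 + 145) = (-195/((-9 - 18) - 85) - 18*(-1))*35 = (-195/(-27 - 85) + 18)*35 = (-195/(-112) + 18)*35 = (-195*(-1/112) + 18)*35 = (195/112 + 18)*35 = (2211/112)*35 = 11055/16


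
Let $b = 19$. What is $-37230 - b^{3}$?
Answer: $-44089$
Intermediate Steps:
$-37230 - b^{3} = -37230 - 19^{3} = -37230 - 6859 = -44089$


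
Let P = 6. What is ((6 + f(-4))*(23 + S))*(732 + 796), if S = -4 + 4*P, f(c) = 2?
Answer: 525632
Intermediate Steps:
S = 20 (S = -4 + 4*6 = -4 + 24 = 20)
((6 + f(-4))*(23 + S))*(732 + 796) = ((6 + 2)*(23 + 20))*(732 + 796) = (8*43)*1528 = 344*1528 = 525632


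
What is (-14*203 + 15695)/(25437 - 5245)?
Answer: 12853/20192 ≈ 0.63654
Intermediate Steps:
(-14*203 + 15695)/(25437 - 5245) = (-2842 + 15695)/20192 = 12853*(1/20192) = 12853/20192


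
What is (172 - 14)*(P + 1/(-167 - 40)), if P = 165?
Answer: 5396332/207 ≈ 26069.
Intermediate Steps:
(172 - 14)*(P + 1/(-167 - 40)) = (172 - 14)*(165 + 1/(-167 - 40)) = 158*(165 + 1/(-207)) = 158*(165 - 1/207) = 158*(34154/207) = 5396332/207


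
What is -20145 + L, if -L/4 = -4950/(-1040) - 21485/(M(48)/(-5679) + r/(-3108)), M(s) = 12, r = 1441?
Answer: -972187810419/4749758 ≈ -2.0468e+5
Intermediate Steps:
L = -876503935509/4749758 (L = -4*(-4950/(-1040) - 21485/(12/(-5679) + 1441/(-3108))) = -4*(-4950*(-1/1040) - 21485/(12*(-1/5679) + 1441*(-1/3108))) = -4*(495/104 - 21485/(-4/1893 - 1441/3108)) = -4*(495/104 - 21485/(-913415/1961148)) = -4*(495/104 - 21485*(-1961148/913415)) = -4*(495/104 + 8427052956/182683) = -4*876503935509/18999032 = -876503935509/4749758 ≈ -1.8454e+5)
-20145 + L = -20145 - 876503935509/4749758 = -972187810419/4749758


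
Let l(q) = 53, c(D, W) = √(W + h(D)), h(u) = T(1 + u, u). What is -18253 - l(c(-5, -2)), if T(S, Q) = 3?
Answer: -18306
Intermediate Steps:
h(u) = 3
c(D, W) = √(3 + W) (c(D, W) = √(W + 3) = √(3 + W))
-18253 - l(c(-5, -2)) = -18253 - 1*53 = -18253 - 53 = -18306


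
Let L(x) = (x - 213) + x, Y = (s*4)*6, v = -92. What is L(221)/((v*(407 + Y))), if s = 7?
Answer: -229/52900 ≈ -0.0043289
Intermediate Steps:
Y = 168 (Y = (7*4)*6 = 28*6 = 168)
L(x) = -213 + 2*x (L(x) = (-213 + x) + x = -213 + 2*x)
L(221)/((v*(407 + Y))) = (-213 + 2*221)/((-92*(407 + 168))) = (-213 + 442)/((-92*575)) = 229/(-52900) = 229*(-1/52900) = -229/52900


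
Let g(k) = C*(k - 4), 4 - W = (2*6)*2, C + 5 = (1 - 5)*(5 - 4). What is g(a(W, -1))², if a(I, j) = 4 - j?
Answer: 81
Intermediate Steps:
C = -9 (C = -5 + (1 - 5)*(5 - 4) = -5 - 4*1 = -5 - 4 = -9)
W = -20 (W = 4 - 2*6*2 = 4 - 12*2 = 4 - 1*24 = 4 - 24 = -20)
g(k) = 36 - 9*k (g(k) = -9*(k - 4) = -9*(-4 + k) = 36 - 9*k)
g(a(W, -1))² = (36 - 9*(4 - 1*(-1)))² = (36 - 9*(4 + 1))² = (36 - 9*5)² = (36 - 45)² = (-9)² = 81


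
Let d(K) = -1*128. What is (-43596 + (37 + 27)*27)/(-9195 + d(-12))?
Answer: 41868/9323 ≈ 4.4908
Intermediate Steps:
d(K) = -128
(-43596 + (37 + 27)*27)/(-9195 + d(-12)) = (-43596 + (37 + 27)*27)/(-9195 - 128) = (-43596 + 64*27)/(-9323) = (-43596 + 1728)*(-1/9323) = -41868*(-1/9323) = 41868/9323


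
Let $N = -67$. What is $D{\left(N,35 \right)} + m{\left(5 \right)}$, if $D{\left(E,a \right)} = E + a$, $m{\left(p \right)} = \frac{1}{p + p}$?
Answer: $- \frac{319}{10} \approx -31.9$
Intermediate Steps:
$m{\left(p \right)} = \frac{1}{2 p}$
$D{\left(N,35 \right)} + m{\left(5 \right)} = \left(-67 + 35\right) + \frac{1}{2 \cdot 5} = -32 + \frac{1}{2} \cdot \frac{1}{5} = -32 + \frac{1}{10} = - \frac{319}{10}$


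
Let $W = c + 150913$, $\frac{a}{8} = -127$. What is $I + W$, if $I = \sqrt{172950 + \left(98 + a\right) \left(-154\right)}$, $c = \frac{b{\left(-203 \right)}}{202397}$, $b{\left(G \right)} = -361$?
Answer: $\frac{30544338100}{202397} + \sqrt{314322} \approx 1.5147 \cdot 10^{5}$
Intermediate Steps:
$a = -1016$ ($a = 8 \left(-127\right) = -1016$)
$c = - \frac{361}{202397} \approx -0.0017836$
$W = \frac{30544338100}{202397}$ ($W = - \frac{361}{202397} + 150913 = \frac{30544338100}{202397} \approx 1.5091 \cdot 10^{5}$)
$I = \sqrt{314322}$ ($I = \sqrt{172950 + \left(98 - 1016\right) \left(-154\right)} = \sqrt{172950 - -141372} = \sqrt{172950 + 141372} = \sqrt{314322} \approx 560.64$)
$I + W = \sqrt{314322} + \frac{30544338100}{202397} = \frac{30544338100}{202397} + \sqrt{314322}$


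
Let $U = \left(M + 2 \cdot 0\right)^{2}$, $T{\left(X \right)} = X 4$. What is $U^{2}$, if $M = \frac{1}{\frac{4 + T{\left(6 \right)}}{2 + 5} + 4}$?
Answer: $\frac{1}{4096} \approx 0.00024414$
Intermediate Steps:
$T{\left(X \right)} = 4 X$
$M = \frac{1}{8}$ ($M = \frac{1}{\frac{4 + 4 \cdot 6}{2 + 5} + 4} = \frac{1}{\frac{4 + 24}{7} + 4} = \frac{1}{28 \cdot \frac{1}{7} + 4} = \frac{1}{4 + 4} = \frac{1}{8} \approx 0.125$)
$U = \frac{1}{64}$ ($U = \left(\frac{1}{8} + 2 \cdot 0\right)^{2} = \left(\frac{1}{8} + 0\right)^{2} = \left(\frac{1}{8}\right)^{2} = \frac{1}{64} \approx 0.015625$)
$U^{2} = \left(\frac{1}{64}\right)^{2} = \frac{1}{4096}$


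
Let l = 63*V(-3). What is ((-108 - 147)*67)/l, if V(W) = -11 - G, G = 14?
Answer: 1139/105 ≈ 10.848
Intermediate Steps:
V(W) = -25 (V(W) = -11 - 1*14 = -11 - 14 = -25)
l = -1575 (l = 63*(-25) = -1575)
((-108 - 147)*67)/l = ((-108 - 147)*67)/(-1575) = -255*67*(-1/1575) = -17085*(-1/1575) = 1139/105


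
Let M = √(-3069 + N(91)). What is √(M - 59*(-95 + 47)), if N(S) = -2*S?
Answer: √(2832 + I*√3251) ≈ 53.219 + 0.5357*I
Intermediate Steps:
M = I*√3251 (M = √(-3069 - 2*91) = √(-3069 - 182) = √(-3251) = I*√3251 ≈ 57.018*I)
√(M - 59*(-95 + 47)) = √(I*√3251 - 59*(-95 + 47)) = √(I*√3251 - 59*(-48)) = √(I*√3251 + 2832) = √(2832 + I*√3251)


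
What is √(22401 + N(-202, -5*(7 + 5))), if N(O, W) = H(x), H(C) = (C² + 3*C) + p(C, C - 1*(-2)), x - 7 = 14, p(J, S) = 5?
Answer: √22910 ≈ 151.36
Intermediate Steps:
x = 21 (x = 7 + 14 = 21)
H(C) = 5 + C² + 3*C (H(C) = (C² + 3*C) + 5 = 5 + C² + 3*C)
N(O, W) = 509 (N(O, W) = 5 + 21² + 3*21 = 5 + 441 + 63 = 509)
√(22401 + N(-202, -5*(7 + 5))) = √(22401 + 509) = √22910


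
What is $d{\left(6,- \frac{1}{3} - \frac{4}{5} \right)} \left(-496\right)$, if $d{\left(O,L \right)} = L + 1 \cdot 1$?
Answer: $\frac{992}{15} \approx 66.133$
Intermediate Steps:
$d{\left(O,L \right)} = 1 + L$ ($d{\left(O,L \right)} = L + 1 = 1 + L$)
$d{\left(6,- \frac{1}{3} - \frac{4}{5} \right)} \left(-496\right) = \left(1 - \left(\frac{1}{3} + \frac{4}{5}\right)\right) \left(-496\right) = \left(1 - \frac{17}{15}\right) \left(-496\right) = \left(- \frac{2}{15}\right) \left(-496\right) = \frac{992}{15}$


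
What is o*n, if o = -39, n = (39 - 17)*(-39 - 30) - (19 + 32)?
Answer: 61191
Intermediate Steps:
n = -1569 (n = 22*(-69) - 1*51 = -1518 - 51 = -1569)
o*n = -39*(-1569) = 61191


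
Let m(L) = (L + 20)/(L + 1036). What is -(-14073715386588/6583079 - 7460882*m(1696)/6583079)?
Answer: 9612350809757982/4496242957 ≈ 2.1379e+6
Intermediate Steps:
m(L) = (20 + L)/(1036 + L)
-(-14073715386588/6583079 - 7460882*m(1696)/6583079) = -(-14073715386588/6583079 - 7460882*(20 + 1696)/(6583079*(1036 + 1696))) = -7460882/(6583079/(-1886334 - 1716/2732)) = -7460882/(6583079/(-1886334 - 1*429/683)) = -7460882/(6583079/(-1886334 - 429/683)) = -7460882/(6583079/(-1288366551/683)) = -7460882/(6583079*(-683/1288366551)) = -7460882/(-4496242957/1288366551) = -7460882*(-1288366551/4496242957) = 9612350809757982/4496242957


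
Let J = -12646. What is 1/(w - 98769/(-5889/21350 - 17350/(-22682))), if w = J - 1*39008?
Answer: -118424101/30032051052204 ≈ -3.9433e-6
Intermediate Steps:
w = -51654 (w = -12646 - 1*39008 = -12646 - 39008 = -51654)
1/(w - 98769/(-5889/21350 - 17350/(-22682))) = 1/(-51654 - 98769/(-5889/21350 - 17350/(-22682))) = 1/(-51654 - 98769/(-5889*1/21350 - 17350*(-1/22682))) = 1/(-51654 - 98769/(-5889/21350 + 8675/11341)) = 1/(-51654 - 98769/118424101/242130350) = 1/(-51654 - 98769*242130350/118424101) = 1/(-51654 - 23914972539150/118424101) = 1/(-30032051052204/118424101) = -118424101/30032051052204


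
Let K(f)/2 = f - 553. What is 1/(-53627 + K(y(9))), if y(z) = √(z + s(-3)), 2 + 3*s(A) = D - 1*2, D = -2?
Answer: -7819/427957323 - 2*√7/2995701261 ≈ -1.8272e-5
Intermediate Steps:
s(A) = -2 (s(A) = -⅔ + (-2 - 1*2)/3 = -⅔ + (-2 - 2)/3 = -⅔ + (⅓)*(-4) = -⅔ - 4/3 = -2)
y(z) = √(-2 + z) (y(z) = √(z - 2) = √(-2 + z))
K(f) = -1106 + 2*f (K(f) = 2*(f - 553) = 2*(-553 + f) = -1106 + 2*f)
1/(-53627 + K(y(9))) = 1/(-53627 + (-1106 + 2*√(-2 + 9))) = 1/(-53627 + (-1106 + 2*√7)) = 1/(-54733 + 2*√7)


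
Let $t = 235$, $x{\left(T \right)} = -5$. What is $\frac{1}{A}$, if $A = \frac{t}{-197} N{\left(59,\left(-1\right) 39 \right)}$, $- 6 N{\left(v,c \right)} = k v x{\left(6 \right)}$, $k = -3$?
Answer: $\frac{394}{69325} \approx 0.0056834$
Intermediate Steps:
$N{\left(v,c \right)} = - \frac{5 v}{2}$ ($N{\left(v,c \right)} = - \frac{- 3 v \left(-5\right)}{6} = - \frac{15 v}{6} = - \frac{5 v}{2}$)
$A = \frac{69325}{394}$ ($A = \frac{235}{-197} \left(\left(- \frac{5}{2}\right) 59\right) = 235 \left(- \frac{1}{197}\right) \left(- \frac{295}{2}\right) = \left(- \frac{235}{197}\right) \left(- \frac{295}{2}\right) = \frac{69325}{394} \approx 175.95$)
$\frac{1}{A} = \frac{1}{\frac{69325}{394}} = \frac{394}{69325}$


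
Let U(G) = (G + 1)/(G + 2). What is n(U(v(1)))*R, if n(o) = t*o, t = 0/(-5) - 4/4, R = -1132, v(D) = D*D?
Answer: 2264/3 ≈ 754.67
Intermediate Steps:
v(D) = D²
U(G) = (1 + G)/(2 + G)
t = -1 (t = 0*(-⅕) - 4*¼ = 0 - 1 = -1)
n(o) = -o
n(U(v(1)))*R = -(1 + 1²)/(2 + 1²)*(-1132) = -(1 + 1)/(2 + 1)*(-1132) = -2/3*(-1132) = -1*⅔*(-1132) = -⅔*(-1132) = 2264/3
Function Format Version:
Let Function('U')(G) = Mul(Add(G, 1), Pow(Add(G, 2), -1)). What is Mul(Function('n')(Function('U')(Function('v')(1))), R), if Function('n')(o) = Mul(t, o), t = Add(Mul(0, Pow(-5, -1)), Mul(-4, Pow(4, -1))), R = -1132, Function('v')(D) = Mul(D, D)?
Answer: Rational(2264, 3) ≈ 754.67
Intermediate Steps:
Function('v')(D) = Pow(D, 2)
Function('U')(G) = Mul(Pow(Add(2, G), -1), Add(1, G)) (Function('U')(G) = Mul(Add(1, G), Pow(Add(2, G), -1)) = Mul(Pow(Add(2, G), -1), Add(1, G)))
t = -1 (t = Add(Mul(0, Rational(-1, 5)), Mul(-4, Rational(1, 4))) = Add(0, -1) = -1)
Function('n')(o) = Mul(-1, o)
Mul(Function('n')(Function('U')(Function('v')(1))), R) = Mul(Mul(-1, Mul(Pow(Add(2, Pow(1, 2)), -1), Add(1, Pow(1, 2)))), -1132) = Mul(Mul(-1, Mul(Pow(Add(2, 1), -1), Add(1, 1))), -1132) = Mul(Mul(-1, Mul(Pow(3, -1), 2)), -1132) = Mul(Mul(-1, Mul(Rational(1, 3), 2)), -1132) = Mul(Mul(-1, Rational(2, 3)), -1132) = Mul(Rational(-2, 3), -1132) = Rational(2264, 3)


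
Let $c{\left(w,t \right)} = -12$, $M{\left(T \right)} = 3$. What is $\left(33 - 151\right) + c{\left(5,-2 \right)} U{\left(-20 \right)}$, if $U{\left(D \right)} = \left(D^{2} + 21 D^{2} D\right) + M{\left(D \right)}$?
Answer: $2011046$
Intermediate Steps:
$U{\left(D \right)} = 3 + D^{2} + 21 D^{3}$ ($U{\left(D \right)} = \left(D^{2} + 21 D^{2} D\right) + 3 = \left(D^{2} + 21 D^{3}\right) + 3 = 3 + D^{2} + 21 D^{3}$)
$\left(33 - 151\right) + c{\left(5,-2 \right)} U{\left(-20 \right)} = \left(33 - 151\right) - 12 \left(3 + \left(-20\right)^{2} + 21 \left(-20\right)^{3}\right) = \left(33 - 151\right) - 12 \left(3 + 400 + 21 \left(-8000\right)\right) = -118 - 12 \left(3 + 400 - 168000\right) = -118 - -2011164 = -118 + 2011164 = 2011046$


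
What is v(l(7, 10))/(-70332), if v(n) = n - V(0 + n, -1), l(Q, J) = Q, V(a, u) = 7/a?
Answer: -1/11722 ≈ -8.5310e-5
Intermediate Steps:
v(n) = n - 7/n (v(n) = n - 7/(0 + n) = n - 7/n)
v(l(7, 10))/(-70332) = (7 - 7/7)/(-70332) = (7 - 7*⅐)*(-1/70332) = (7 - 1)*(-1/70332) = 6*(-1/70332) = -1/11722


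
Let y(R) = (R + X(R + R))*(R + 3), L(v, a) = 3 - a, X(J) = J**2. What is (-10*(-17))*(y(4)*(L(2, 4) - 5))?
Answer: -485520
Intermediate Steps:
y(R) = (3 + R)*(R + 4*R**2) (y(R) = (R + (R + R)**2)*(R + 3) = (R + (2*R)**2)*(3 + R) = (R + 4*R**2)*(3 + R) = (3 + R)*(R + 4*R**2))
(-10*(-17))*(y(4)*(L(2, 4) - 5)) = (-10*(-17))*((4*(3 + 4*4**2 + 13*4))*((3 - 1*4) - 5)) = 170*((4*(3 + 4*16 + 52))*((3 - 4) - 5)) = 170*((4*(3 + 64 + 52))*(-1 - 5)) = 170*((4*119)*(-6)) = 170*(476*(-6)) = 170*(-2856) = -485520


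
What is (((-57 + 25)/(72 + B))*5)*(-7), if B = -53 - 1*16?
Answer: 1120/3 ≈ 373.33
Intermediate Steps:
B = -69 (B = -53 - 16 = -69)
(((-57 + 25)/(72 + B))*5)*(-7) = (((-57 + 25)/(72 - 69))*5)*(-7) = (-32/3*5)*(-7) = (-32*⅓*5)*(-7) = -32/3*5*(-7) = -160/3*(-7) = 1120/3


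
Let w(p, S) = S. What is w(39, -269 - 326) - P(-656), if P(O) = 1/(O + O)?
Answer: -780639/1312 ≈ -595.00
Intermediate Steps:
P(O) = 1/(2*O)
w(39, -269 - 326) - P(-656) = (-269 - 326) - 1/(2*(-656)) = -595 - (-1)/(2*656) = -595 - 1*(-1/1312) = -595 + 1/1312 = -780639/1312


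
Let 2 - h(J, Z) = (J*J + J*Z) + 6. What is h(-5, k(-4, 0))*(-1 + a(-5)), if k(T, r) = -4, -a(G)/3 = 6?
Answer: 931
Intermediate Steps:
a(G) = -18 (a(G) = -3*6 = -18)
h(J, Z) = -4 - J² - J*Z (h(J, Z) = 2 - ((J*J + J*Z) + 6) = 2 - ((J² + J*Z) + 6) = 2 - (6 + J² + J*Z) = 2 + (-6 - J² - J*Z) = -4 - J² - J*Z)
h(-5, k(-4, 0))*(-1 + a(-5)) = (-4 - 1*(-5)² - 1*(-5)*(-4))*(-1 - 18) = (-4 - 1*25 - 20)*(-19) = (-4 - 25 - 20)*(-19) = -49*(-19) = 931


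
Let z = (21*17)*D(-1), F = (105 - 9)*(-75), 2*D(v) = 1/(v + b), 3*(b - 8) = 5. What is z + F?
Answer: -373329/52 ≈ -7179.4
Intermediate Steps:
b = 29/3 (b = 8 + (⅓)*5 = 8 + 5/3 = 29/3 ≈ 9.6667)
D(v) = 1/(2*(29/3 + v)) (D(v) = 1/(2*(v + 29/3)) = 1/(2*(29/3 + v)))
F = -7200 (F = 96*(-75) = -7200)
z = 1071/52 (z = (21*17)*(3/(2*(29 + 3*(-1)))) = 357*(3/(2*(29 - 3))) = 357*((3/2)/26) = 357*((3/2)*(1/26)) = 357*(3/52) = 1071/52 ≈ 20.596)
z + F = 1071/52 - 7200 = -373329/52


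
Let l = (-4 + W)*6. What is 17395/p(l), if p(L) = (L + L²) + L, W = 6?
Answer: 2485/24 ≈ 103.54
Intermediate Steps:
l = 12 (l = (-4 + 6)*6 = 2*6 = 12)
p(L) = L² + 2*L
17395/p(l) = 17395/((12*(2 + 12))) = 17395/((12*14)) = 17395/168 = 17395*(1/168) = 2485/24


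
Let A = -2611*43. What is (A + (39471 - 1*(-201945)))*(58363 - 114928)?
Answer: -7304973795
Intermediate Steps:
A = -112273
(A + (39471 - 1*(-201945)))*(58363 - 114928) = (-112273 + (39471 - 1*(-201945)))*(58363 - 114928) = (-112273 + (39471 + 201945))*(-56565) = (-112273 + 241416)*(-56565) = 129143*(-56565) = -7304973795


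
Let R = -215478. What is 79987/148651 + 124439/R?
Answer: -1262543003/32031020178 ≈ -0.039416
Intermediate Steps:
79987/148651 + 124439/R = 79987/148651 + 124439/(-215478) = 79987*(1/148651) + 124439*(-1/215478) = 79987/148651 - 124439/215478 = -1262543003/32031020178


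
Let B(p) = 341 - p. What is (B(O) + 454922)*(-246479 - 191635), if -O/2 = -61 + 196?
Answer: -199575384762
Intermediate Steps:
O = -270 (O = -2*(-61 + 196) = -2*135 = -270)
(B(O) + 454922)*(-246479 - 191635) = ((341 - 1*(-270)) + 454922)*(-246479 - 191635) = ((341 + 270) + 454922)*(-438114) = (611 + 454922)*(-438114) = 455533*(-438114) = -199575384762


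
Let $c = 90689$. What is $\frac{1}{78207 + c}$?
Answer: $\frac{1}{168896} \approx 5.9208 \cdot 10^{-6}$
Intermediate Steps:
$\frac{1}{78207 + c} = \frac{1}{78207 + 90689} = \frac{1}{168896}$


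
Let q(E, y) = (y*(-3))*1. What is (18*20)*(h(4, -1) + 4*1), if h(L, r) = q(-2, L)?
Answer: -2880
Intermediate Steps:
q(E, y) = -3*y (q(E, y) = -3*y*1 = -3*y)
h(L, r) = -3*L
(18*20)*(h(4, -1) + 4*1) = (18*20)*(-3*4 + 4*1) = 360*(-12 + 4) = 360*(-8) = -2880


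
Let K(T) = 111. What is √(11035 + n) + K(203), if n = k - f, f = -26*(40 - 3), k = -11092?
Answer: 111 + √905 ≈ 141.08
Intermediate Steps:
f = -962 (f = -26*37 = -962)
n = -10130 (n = -11092 - 1*(-962) = -11092 + 962 = -10130)
√(11035 + n) + K(203) = √(11035 - 10130) + 111 = √905 + 111 = 111 + √905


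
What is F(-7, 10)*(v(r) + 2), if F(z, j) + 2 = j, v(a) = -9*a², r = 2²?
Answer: -1136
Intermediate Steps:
r = 4
F(z, j) = -2 + j
F(-7, 10)*(v(r) + 2) = (-2 + 10)*(-9*4² + 2) = 8*(-9*16 + 2) = 8*(-144 + 2) = 8*(-142) = -1136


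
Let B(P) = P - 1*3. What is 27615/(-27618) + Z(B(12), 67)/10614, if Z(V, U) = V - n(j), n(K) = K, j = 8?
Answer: -24423166/24428121 ≈ -0.99980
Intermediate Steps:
B(P) = -3 + P (B(P) = P - 3 = -3 + P)
Z(V, U) = -8 + V (Z(V, U) = V - 1*8 = V - 8 = -8 + V)
27615/(-27618) + Z(B(12), 67)/10614 = 27615/(-27618) + (-8 + (-3 + 12))/10614 = 27615*(-1/27618) + (-8 + 9)*(1/10614) = -9205/9206 + 1*(1/10614) = -9205/9206 + 1/10614 = -24423166/24428121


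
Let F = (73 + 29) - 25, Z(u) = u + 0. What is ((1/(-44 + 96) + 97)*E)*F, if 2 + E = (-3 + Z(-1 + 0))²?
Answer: 2719255/26 ≈ 1.0459e+5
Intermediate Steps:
Z(u) = u
E = 14 (E = -2 + (-3 + (-1 + 0))² = -2 + (-3 - 1)² = -2 + (-4)² = -2 + 16 = 14)
F = 77 (F = 102 - 25 = 77)
((1/(-44 + 96) + 97)*E)*F = ((1/(-44 + 96) + 97)*14)*77 = ((1/52 + 97)*14)*77 = ((5045/52)*14)*77 = (35315/26)*77 = 2719255/26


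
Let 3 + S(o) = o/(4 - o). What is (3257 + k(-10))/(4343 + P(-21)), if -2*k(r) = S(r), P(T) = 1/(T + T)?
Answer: 136872/182405 ≈ 0.75037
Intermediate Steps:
P(T) = 1/(2*T)
S(o) = -3 + o/(4 - o)
k(r) = -2*(3 - r)/(-4 + r)
(3257 + k(-10))/(4343 + P(-21)) = (3257 + 2*(-3 - 10)/(-4 - 10))/(4343 + (½)/(-21)) = (3257 + 2*(-13)/(-14))/(4343 + (½)*(-1/21)) = (3257 + 2*(-1/14)*(-13))/(4343 - 1/42) = (3257 + 13/7)/(182405/42) = (22812/7)*(42/182405) = 136872/182405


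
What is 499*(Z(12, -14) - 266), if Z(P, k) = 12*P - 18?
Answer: -69860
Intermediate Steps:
Z(P, k) = -18 + 12*P
499*(Z(12, -14) - 266) = 499*((-18 + 12*12) - 266) = 499*((-18 + 144) - 266) = 499*(126 - 266) = 499*(-140) = -69860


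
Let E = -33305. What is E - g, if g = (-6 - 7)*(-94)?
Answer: -34527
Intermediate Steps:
g = 1222 (g = -13*(-94) = 1222)
E - g = -33305 - 1*1222 = -33305 - 1222 = -34527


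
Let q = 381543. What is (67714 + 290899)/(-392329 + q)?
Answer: -358613/10786 ≈ -33.248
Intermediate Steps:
(67714 + 290899)/(-392329 + q) = (67714 + 290899)/(-392329 + 381543) = 358613/(-10786) = 358613*(-1/10786) = -358613/10786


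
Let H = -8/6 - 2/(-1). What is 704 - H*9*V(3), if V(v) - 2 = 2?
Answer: 680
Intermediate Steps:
H = 2/3 (H = -8*1/6 - 2*(-1) = -4/3 + 2 = 2/3 ≈ 0.66667)
V(v) = 4 (V(v) = 2 + 2 = 4)
704 - H*9*V(3) = 704 - (2/3)*9*4 = 704 - 6*4 = 704 - 1*24 = 704 - 24 = 680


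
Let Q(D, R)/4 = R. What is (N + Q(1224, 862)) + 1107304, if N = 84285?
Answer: 1195037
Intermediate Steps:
Q(D, R) = 4*R
(N + Q(1224, 862)) + 1107304 = (84285 + 4*862) + 1107304 = (84285 + 3448) + 1107304 = 87733 + 1107304 = 1195037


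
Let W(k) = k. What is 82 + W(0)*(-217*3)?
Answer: 82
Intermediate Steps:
82 + W(0)*(-217*3) = 82 + 0*(-217*3) = 82 + 0*(-651) = 82 + 0 = 82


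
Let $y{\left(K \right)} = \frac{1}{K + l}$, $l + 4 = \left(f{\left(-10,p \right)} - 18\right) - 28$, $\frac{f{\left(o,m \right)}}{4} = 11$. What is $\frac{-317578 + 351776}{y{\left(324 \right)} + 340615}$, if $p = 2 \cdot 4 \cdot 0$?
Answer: $\frac{10874964}{108315571} \approx 0.1004$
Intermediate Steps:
$p = 0$ ($p = 8 \cdot 0 = 0$)
$f{\left(o,m \right)} = 44$ ($f{\left(o,m \right)} = 4 \cdot 11 = 44$)
$l = -6$ ($l = -4 + \left(\left(44 - 18\right) - 28\right) = -4 + \left(26 - 28\right) = -4 - 2 = -6$)
$y{\left(K \right)} = \frac{1}{-6 + K}$ ($y{\left(K \right)} = \frac{1}{K - 6} = \frac{1}{-6 + K}$)
$\frac{-317578 + 351776}{y{\left(324 \right)} + 340615} = \frac{-317578 + 351776}{\frac{1}{-6 + 324} + 340615} = \frac{34198}{\frac{1}{318} + 340615} = \frac{34198}{\frac{108315571}{318}} = 34198 \cdot \frac{318}{108315571} = \frac{10874964}{108315571}$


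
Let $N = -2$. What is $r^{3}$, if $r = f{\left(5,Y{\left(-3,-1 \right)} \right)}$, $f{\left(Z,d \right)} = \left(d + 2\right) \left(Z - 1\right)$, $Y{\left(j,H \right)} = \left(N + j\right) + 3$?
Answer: $0$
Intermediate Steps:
$Y{\left(j,H \right)} = 1 + j$ ($Y{\left(j,H \right)} = \left(-2 + j\right) + 3 = 1 + j$)
$f{\left(Z,d \right)} = \left(-1 + Z\right) \left(2 + d\right)$ ($f{\left(Z,d \right)} = \left(2 + d\right) \left(-1 + Z\right) = \left(-1 + Z\right) \left(2 + d\right)$)
$r = 0$ ($r = -2 - \left(1 - 3\right) + 2 \cdot 5 + 5 \left(1 - 3\right) = -2 - -2 + 10 + 5 \left(-2\right) = -2 + 2 + 10 - 10 = 0$)
$r^{3} = 0^{3} = 0$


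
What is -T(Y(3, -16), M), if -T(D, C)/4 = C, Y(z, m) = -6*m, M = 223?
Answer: 892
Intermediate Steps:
T(D, C) = -4*C
-T(Y(3, -16), M) = -(-4)*223 = -1*(-892) = 892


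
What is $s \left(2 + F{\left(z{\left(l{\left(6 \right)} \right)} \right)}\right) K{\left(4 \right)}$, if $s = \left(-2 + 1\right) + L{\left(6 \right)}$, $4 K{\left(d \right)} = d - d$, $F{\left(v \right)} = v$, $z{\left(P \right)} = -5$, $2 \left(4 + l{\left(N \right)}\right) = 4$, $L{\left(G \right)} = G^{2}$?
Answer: $0$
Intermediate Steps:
$l{\left(N \right)} = -2$ ($l{\left(N \right)} = -4 + \frac{1}{2} \cdot 4 = -4 + 2 = -2$)
$K{\left(d \right)} = 0$ ($K{\left(d \right)} = \frac{d - d}{4} = \frac{1}{4} \cdot 0 = 0$)
$s = 35$ ($s = \left(-2 + 1\right) + 6^{2} = -1 + 36 = 35$)
$s \left(2 + F{\left(z{\left(l{\left(6 \right)} \right)} \right)}\right) K{\left(4 \right)} = 35 \left(2 - 5\right) 0 = 35 \left(-3\right) 0 = \left(-105\right) 0 = 0$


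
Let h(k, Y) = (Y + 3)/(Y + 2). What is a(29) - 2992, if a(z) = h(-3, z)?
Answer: -92720/31 ≈ -2991.0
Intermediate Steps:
h(k, Y) = (3 + Y)/(2 + Y)
a(z) = (3 + z)/(2 + z)
a(29) - 2992 = (3 + 29)/(2 + 29) - 2992 = 32/31 - 2992 = -92720/31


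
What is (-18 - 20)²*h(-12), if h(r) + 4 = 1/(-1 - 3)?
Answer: -6137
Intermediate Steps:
h(r) = -17/4 (h(r) = -4 + 1/(-1 - 3) = -4 + 1/(-4) = -4 - ¼ = -17/4)
(-18 - 20)²*h(-12) = (-18 - 20)²*(-17/4) = (-38)²*(-17/4) = 1444*(-17/4) = -6137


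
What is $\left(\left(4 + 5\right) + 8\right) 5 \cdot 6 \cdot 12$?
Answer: $6120$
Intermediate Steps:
$\left(\left(4 + 5\right) + 8\right) 5 \cdot 6 \cdot 12 = \left(9 + 8\right) 30 \cdot 12 = 17 \cdot 30 \cdot 12 = 510 \cdot 12 = 6120$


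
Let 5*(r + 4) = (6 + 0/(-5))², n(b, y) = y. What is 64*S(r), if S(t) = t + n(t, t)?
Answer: 2048/5 ≈ 409.60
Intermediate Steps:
r = 16/5 (r = -4 + (6 + 0/(-5))²/5 = -4 + (6 + 0*(-⅕))²/5 = -4 + (6 + 0)²/5 = -4 + (⅕)*6² = -4 + (⅕)*36 = -4 + 36/5 = 16/5 ≈ 3.2000)
S(t) = 2*t (S(t) = t + t = 2*t)
64*S(r) = 64*(2*(16/5)) = 64*(32/5) = 2048/5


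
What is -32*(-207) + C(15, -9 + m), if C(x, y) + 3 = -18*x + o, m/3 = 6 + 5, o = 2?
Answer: 6353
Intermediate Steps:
m = 33 (m = 3*(6 + 5) = 3*11 = 33)
C(x, y) = -1 - 18*x (C(x, y) = -3 + (-18*x + 2) = -3 + (2 - 18*x) = -1 - 18*x)
-32*(-207) + C(15, -9 + m) = -32*(-207) + (-1 - 18*15) = 6624 + (-1 - 270) = 6624 - 271 = 6353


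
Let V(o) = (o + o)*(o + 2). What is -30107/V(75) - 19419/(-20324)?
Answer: -2516917/1524300 ≈ -1.6512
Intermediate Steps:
V(o) = 2*o*(2 + o) (V(o) = (2*o)*(2 + o) = 2*o*(2 + o))
-30107/V(75) - 19419/(-20324) = -30107*1/(150*(2 + 75)) - 19419/(-20324) = -30107/(2*75*77) - 19419*(-1/20324) = -30107/11550 + 19419/20324 = -30107*1/11550 + 19419/20324 = -391/150 + 19419/20324 = -2516917/1524300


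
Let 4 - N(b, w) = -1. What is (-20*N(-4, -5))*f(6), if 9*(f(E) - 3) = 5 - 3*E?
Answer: -1400/9 ≈ -155.56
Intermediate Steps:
f(E) = 32/9 - E/3 (f(E) = 3 + (5 - 3*E)/9 = 3 + (5/9 - E/3) = 32/9 - E/3)
N(b, w) = 5 (N(b, w) = 4 - 1*(-1) = 4 + 1 = 5)
(-20*N(-4, -5))*f(6) = (-20*5)*(32/9 - 1/3*6) = -100*(32/9 - 2) = -100*14/9 = -1400/9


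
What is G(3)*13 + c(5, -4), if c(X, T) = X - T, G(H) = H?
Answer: 48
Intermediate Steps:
G(3)*13 + c(5, -4) = 3*13 + (5 - 1*(-4)) = 39 + (5 + 4) = 39 + 9 = 48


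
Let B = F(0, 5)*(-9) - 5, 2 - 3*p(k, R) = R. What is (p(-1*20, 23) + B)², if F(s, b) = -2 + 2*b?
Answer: 7056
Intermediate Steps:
p(k, R) = ⅔ - R/3
B = -77 (B = (-2 + 2*5)*(-9) - 5 = (-2 + 10)*(-9) - 5 = 8*(-9) - 5 = -72 - 5 = -77)
(p(-1*20, 23) + B)² = ((⅔ - ⅓*23) - 77)² = ((⅔ - 23/3) - 77)² = (-7 - 77)² = (-84)² = 7056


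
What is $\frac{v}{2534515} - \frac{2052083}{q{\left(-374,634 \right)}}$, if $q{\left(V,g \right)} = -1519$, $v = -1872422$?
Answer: $\frac{5198190935727}{3849928285} \approx 1350.2$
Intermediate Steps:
$\frac{v}{2534515} - \frac{2052083}{q{\left(-374,634 \right)}} = - \frac{1872422}{2534515} - \frac{2052083}{-1519} = \left(-1872422\right) \frac{1}{2534515} - - \frac{2052083}{1519} = - \frac{1872422}{2534515} + \frac{2052083}{1519} = \frac{5198190935727}{3849928285}$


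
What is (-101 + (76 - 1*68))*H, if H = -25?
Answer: 2325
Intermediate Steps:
(-101 + (76 - 1*68))*H = (-101 + (76 - 1*68))*(-25) = (-101 + (76 - 68))*(-25) = (-101 + 8)*(-25) = -93*(-25) = 2325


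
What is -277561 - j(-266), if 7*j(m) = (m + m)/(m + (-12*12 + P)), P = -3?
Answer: -114632769/413 ≈ -2.7756e+5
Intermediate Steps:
j(m) = 2*m/(7*(-147 + m)) (j(m) = ((m + m)/(m + (-12*12 - 3)))/7 = ((2*m)/(m + (-144 - 3)))/7 = ((2*m)/(m - 147))/7 = ((2*m)/(-147 + m))/7 = (2*m/(-147 + m))/7 = 2*m/(7*(-147 + m)))
-277561 - j(-266) = -277561 - 2*(-266)/(7*(-147 - 266)) = -277561 - 2*(-266)/(7*(-413)) = -277561 - 2*(-266)*(-1)/(7*413) = -277561 - 1*76/413 = -277561 - 76/413 = -114632769/413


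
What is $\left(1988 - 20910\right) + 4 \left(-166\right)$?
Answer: $-19586$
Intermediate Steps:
$\left(1988 - 20910\right) + 4 \left(-166\right) = -18922 - 664 = -19586$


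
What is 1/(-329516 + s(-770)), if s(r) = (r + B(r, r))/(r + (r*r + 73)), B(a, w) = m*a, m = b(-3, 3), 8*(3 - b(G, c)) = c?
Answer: -2368812/780561466157 ≈ -3.0348e-6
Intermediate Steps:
b(G, c) = 3 - c/8
m = 21/8 (m = 3 - ⅛*3 = 3 - 3/8 = 21/8 ≈ 2.6250)
B(a, w) = 21*a/8
s(r) = 29*r/(8*(73 + r + r²)) (s(r) = (r + 21*r/8)/(r + (r*r + 73)) = (29*r/8)/(r + (r² + 73)) = (29*r/8)/(r + (73 + r²)) = (29*r/8)/(73 + r + r²) = 29*r/(8*(73 + r + r²)))
1/(-329516 + s(-770)) = 1/(-329516 + (29/8)*(-770)/(73 - 770 + (-770)²)) = 1/(-329516 + (29/8)*(-770)/(73 - 770 + 592900)) = 1/(-329516 + (29/8)*(-770)/592203) = 1/(-329516 + (29/8)*(-770)*(1/592203)) = 1/(-329516 - 11165/2368812) = 1/(-780561466157/2368812) = -2368812/780561466157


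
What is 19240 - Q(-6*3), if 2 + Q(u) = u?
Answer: 19260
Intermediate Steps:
Q(u) = -2 + u
19240 - Q(-6*3) = 19240 - (-2 - 6*3) = 19240 - (-2 - 18) = 19240 - 1*(-20) = 19240 + 20 = 19260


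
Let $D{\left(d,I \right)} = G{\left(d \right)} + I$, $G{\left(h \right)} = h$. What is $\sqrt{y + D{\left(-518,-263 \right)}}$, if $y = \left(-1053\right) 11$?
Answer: $2 i \sqrt{3091} \approx 111.19 i$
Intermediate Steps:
$D{\left(d,I \right)} = I + d$ ($D{\left(d,I \right)} = d + I = I + d$)
$y = -11583$
$\sqrt{y + D{\left(-518,-263 \right)}} = \sqrt{-11583 - 781} = \sqrt{-12364} = 2 i \sqrt{3091}$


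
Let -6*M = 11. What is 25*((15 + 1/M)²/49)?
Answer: 632025/5929 ≈ 106.60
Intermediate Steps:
M = -11/6 (M = -⅙*11 = -11/6 ≈ -1.8333)
25*((15 + 1/M)²/49) = 25*((15 + 1/(-11/6))²/49) = 25*((15 - 6/11)²*(1/49)) = 25*((159/11)²*(1/49)) = 25*((25281/121)*(1/49)) = 25*(25281/5929) = 632025/5929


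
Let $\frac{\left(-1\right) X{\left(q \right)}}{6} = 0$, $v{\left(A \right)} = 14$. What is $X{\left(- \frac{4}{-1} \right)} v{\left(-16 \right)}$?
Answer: $0$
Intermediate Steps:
$X{\left(q \right)} = 0$ ($X{\left(q \right)} = \left(-6\right) 0 = 0$)
$X{\left(- \frac{4}{-1} \right)} v{\left(-16 \right)} = 0 \cdot 14 = 0$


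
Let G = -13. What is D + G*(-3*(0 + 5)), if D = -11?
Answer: 184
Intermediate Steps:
D + G*(-3*(0 + 5)) = -11 - (-39)*(0 + 5) = -11 - (-39)*5 = -11 - 13*(-15) = -11 + 195 = 184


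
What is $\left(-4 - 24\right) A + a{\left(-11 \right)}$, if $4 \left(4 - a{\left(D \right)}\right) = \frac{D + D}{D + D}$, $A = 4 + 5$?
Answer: $- \frac{993}{4} \approx -248.25$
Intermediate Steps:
$A = 9$
$a{\left(D \right)} = \frac{15}{4}$ ($a{\left(D \right)} = 4 - \frac{\left(D + D\right) \frac{1}{D + D}}{4} = 4 - \frac{2 D \frac{1}{2 D}}{4} = 4 - \frac{1}{4} = \frac{15}{4}$)
$\left(-4 - 24\right) A + a{\left(-11 \right)} = \left(-4 - 24\right) 9 + \frac{15}{4} = \left(-28\right) 9 + \frac{15}{4} = -252 + \frac{15}{4} = - \frac{993}{4}$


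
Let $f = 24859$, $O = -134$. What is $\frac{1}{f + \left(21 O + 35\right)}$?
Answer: $\frac{1}{22080} \approx 4.529 \cdot 10^{-5}$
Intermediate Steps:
$\frac{1}{f + \left(21 O + 35\right)} = \frac{1}{24859 + \left(21 \left(-134\right) + 35\right)} = \frac{1}{24859 + \left(-2814 + 35\right)} = \frac{1}{24859 - 2779} = \frac{1}{22080}$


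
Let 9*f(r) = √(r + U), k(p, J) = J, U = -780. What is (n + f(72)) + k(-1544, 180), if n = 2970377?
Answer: 2970557 + 2*I*√177/9 ≈ 2.9706e+6 + 2.9565*I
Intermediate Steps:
f(r) = √(-780 + r)/9 (f(r) = √(r - 780)/9 = √(-780 + r)/9)
(n + f(72)) + k(-1544, 180) = (2970377 + √(-780 + 72)/9) + 180 = (2970377 + √(-708)/9) + 180 = (2970377 + (2*I*√177)/9) + 180 = (2970377 + 2*I*√177/9) + 180 = 2970557 + 2*I*√177/9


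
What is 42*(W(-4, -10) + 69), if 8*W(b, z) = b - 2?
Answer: 5733/2 ≈ 2866.5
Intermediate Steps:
W(b, z) = -¼ + b/8 (W(b, z) = (b - 2)/8 = (-2 + b)/8 = -¼ + b/8)
42*(W(-4, -10) + 69) = 42*((-¼ + (⅛)*(-4)) + 69) = 42*((-¼ - ½) + 69) = 42*(-¾ + 69) = 42*(273/4) = 5733/2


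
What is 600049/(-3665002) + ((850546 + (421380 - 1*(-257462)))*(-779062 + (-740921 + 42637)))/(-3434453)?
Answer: 752802966199938209/1144297919446 ≈ 6.5787e+5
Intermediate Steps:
600049/(-3665002) + ((850546 + (421380 - 1*(-257462)))*(-779062 + (-740921 + 42637)))/(-3434453) = 600049*(-1/3665002) + ((850546 + (421380 + 257462))*(-779062 - 698284))*(-1/3434453) = -600049/3665002 + ((850546 + 678842)*(-1477346))*(-1/3434453) = -600049/3665002 + (1529388*(-1477346))*(-1/3434453) = -600049/3665002 - 2259435244248*(-1/3434453) = -600049/3665002 + 2259435244248/3434453 = 752802966199938209/1144297919446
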